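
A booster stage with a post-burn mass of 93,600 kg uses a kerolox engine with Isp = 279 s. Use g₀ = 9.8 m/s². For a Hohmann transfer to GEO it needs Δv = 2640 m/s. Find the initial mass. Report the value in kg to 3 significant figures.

initial mass ≈ 246000 kg

v_e = Isp · g₀ = 279 × 9.8 = 2734.2 m/s.
m₀/m_f = exp(Δv / v_e) = exp(2640 / 2734.2) = exp(0.9655) = 2.6262.
m₀ = m_f × 2.6262 = 93,600 × 2.6262 = 245,812 kg.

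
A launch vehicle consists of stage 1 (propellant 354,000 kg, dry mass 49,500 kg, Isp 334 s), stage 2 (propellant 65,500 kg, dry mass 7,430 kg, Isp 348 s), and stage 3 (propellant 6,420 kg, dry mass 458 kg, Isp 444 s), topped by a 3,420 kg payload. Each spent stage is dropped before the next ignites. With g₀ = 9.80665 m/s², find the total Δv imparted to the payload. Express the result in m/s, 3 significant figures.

Ignition mass of stage 1 = 354,000+49,500 + 65,500+7,430 + 6,420+458 + 3,420 = 486,728 kg.
Stage 1: m₀ = 486,728 kg, m_f = 486,728 − 354,000 = 132,728 kg; Δv = 334×9.80665×ln(3.667) = 3275.4×1.2994 ≈ 4256 m/s.
Stage 2: m₀ = 83,228 kg, m_f = 83,228 − 65,500 = 17,728 kg; Δv = 348×9.80665×ln(4.695) = 3412.7×1.5464 ≈ 5278 m/s.
Stage 3: m₀ = 10,298 kg, m_f = 10,298 − 6,420 = 3,878 kg; Δv = 444×9.80665×ln(2.655) = 4354.2×0.9766 ≈ 4252 m/s.
Total Δv = 4256 + 5278 + 4252 = 13786 m/s.

Δv ≈ 13800 m/s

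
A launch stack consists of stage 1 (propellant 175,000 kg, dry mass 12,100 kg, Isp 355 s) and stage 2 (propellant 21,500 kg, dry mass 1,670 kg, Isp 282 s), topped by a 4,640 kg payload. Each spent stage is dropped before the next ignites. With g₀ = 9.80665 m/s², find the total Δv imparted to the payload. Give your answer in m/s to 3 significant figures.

Δv ≈ 9960 m/s

Ignition mass of stage 1 = 175,000+12,100 + 21,500+1,670 + 4,640 = 214,910 kg.
Stage 1: m₀ = 214,910 kg, m_f = 214,910 − 175,000 = 39,910 kg; Δv = 355×9.80665×ln(5.385) = 3481.4×1.6836 ≈ 5861 m/s.
Stage 2: m₀ = 27,810 kg, m_f = 27,810 − 21,500 = 6,310 kg; Δv = 282×9.80665×ln(4.407) = 2765.5×1.4833 ≈ 4102 m/s.
Total Δv = 5861 + 4102 = 9963 m/s.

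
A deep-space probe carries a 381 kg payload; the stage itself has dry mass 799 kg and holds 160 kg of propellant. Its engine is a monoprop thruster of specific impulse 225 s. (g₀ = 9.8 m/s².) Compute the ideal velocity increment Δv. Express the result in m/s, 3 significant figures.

v_e = Isp · g₀ = 225 × 9.8 = 2205.0 m/s.
m₀ = payload + dry + propellant = 381 + 799 + 160 = 1,340 kg.
m_f = payload + dry = 381 + 799 = 1,180 kg.
Δv = v_e · ln(m₀/m_f) = 2205.0 × ln(1.136) = 2205.0 × 0.1272 ≈ 280.4 m/s.

Δv ≈ 280 m/s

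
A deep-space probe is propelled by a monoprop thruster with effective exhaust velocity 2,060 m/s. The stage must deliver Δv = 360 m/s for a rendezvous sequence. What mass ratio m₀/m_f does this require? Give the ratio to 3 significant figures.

From the ideal rocket equation, m₀/m_f = exp(Δv / v_e) = exp(360 / 2060.0) = exp(0.1748) = 1.1910.

mass ratio ≈ 1.19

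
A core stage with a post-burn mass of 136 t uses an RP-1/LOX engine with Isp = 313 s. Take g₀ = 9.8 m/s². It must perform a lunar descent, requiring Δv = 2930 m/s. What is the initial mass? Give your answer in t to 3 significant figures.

v_e = Isp · g₀ = 313 × 9.8 = 3067.4 m/s.
m₀/m_f = exp(Δv / v_e) = exp(2930 / 3067.4) = exp(0.9552) = 2.5992.
m₀ = m_f × 2.5992 = 136 × 2.5992 = 353.491 t.

initial mass ≈ 353 t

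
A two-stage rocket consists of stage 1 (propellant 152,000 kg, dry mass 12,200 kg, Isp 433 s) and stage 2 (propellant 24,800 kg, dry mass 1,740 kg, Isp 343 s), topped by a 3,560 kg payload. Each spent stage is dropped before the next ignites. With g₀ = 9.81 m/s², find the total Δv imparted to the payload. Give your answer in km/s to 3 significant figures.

Δv ≈ 12.3 km/s

Ignition mass of stage 1 = 152,000+12,200 + 24,800+1,740 + 3,560 = 194,300 kg.
Stage 1: m₀ = 194,300 kg, m_f = 194,300 − 152,000 = 42,300 kg; Δv = 433×9.81×ln(4.593) = 4247.7×1.5246 ≈ 6476 m/s.
Stage 2: m₀ = 30,100 kg, m_f = 30,100 − 24,800 = 5,300 kg; Δv = 343×9.81×ln(5.679) = 3364.8×1.7368 ≈ 5844 m/s.
Total Δv = 6476 + 5844 = 12320 m/s.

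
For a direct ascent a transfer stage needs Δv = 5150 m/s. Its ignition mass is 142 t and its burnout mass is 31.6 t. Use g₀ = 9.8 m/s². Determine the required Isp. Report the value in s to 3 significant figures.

Isp ≈ 350 s

ln(m₀/m_f) = ln(142000/31600) = ln(4.494) = 1.5027.
Rocket equation: v_e = Δv / ln(m₀/m_f) = 5150 / 1.5027 = 3427.2 m/s.
Isp = v_e / g₀ = 3427.2 / 9.8 = 349.7 s.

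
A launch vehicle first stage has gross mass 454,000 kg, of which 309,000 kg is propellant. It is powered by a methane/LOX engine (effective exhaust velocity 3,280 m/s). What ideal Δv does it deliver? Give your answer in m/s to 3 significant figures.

m_f = m₀ − m_prop = 454,000 − 309,000 = 145,000 kg.
By the Tsiolkovsky rocket equation, Δv = v_e · ln(m₀/m_f) = 3280.0 × ln(3.131) = 3280.0 × 1.1414 ≈ 3743.7 m/s.

Δv ≈ 3740 m/s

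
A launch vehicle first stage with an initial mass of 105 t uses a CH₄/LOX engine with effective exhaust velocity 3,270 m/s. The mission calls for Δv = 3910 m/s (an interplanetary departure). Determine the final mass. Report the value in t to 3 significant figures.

By the Tsiolkovsky rocket equation, m₀/m_f = exp(Δv / v_e) = exp(3910 / 3270.0) = exp(1.1957) = 3.3059.
m_f = m₀ / 3.3059 = 105 / 3.3059 = 31.7614 t.

final mass ≈ 31.8 t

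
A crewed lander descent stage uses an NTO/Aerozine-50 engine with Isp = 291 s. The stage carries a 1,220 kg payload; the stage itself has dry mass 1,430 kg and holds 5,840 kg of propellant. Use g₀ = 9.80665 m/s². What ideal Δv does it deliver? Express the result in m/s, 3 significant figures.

v_e = Isp · g₀ = 291 × 9.80665 = 2853.7 m/s.
m₀ = payload + dry + propellant = 1,220 + 1,430 + 5,840 = 8,490 kg.
m_f = payload + dry = 1,220 + 1,430 = 2,650 kg.
Δv = v_e · ln(m₀/m_f) = 2853.7 × ln(3.204) = 2853.7 × 1.1643 ≈ 3322.7 m/s.

Δv ≈ 3320 m/s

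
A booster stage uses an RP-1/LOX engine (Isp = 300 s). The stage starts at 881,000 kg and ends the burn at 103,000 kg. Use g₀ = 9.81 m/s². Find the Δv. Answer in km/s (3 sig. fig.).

v_e = Isp · g₀ = 300 × 9.81 = 2943.0 m/s.
Δv = v_e · ln(m₀/m_f) = 2943.0 × ln(8.553) = 2943.0 × 2.1463 ≈ 6316.6 m/s.

Δv ≈ 6.32 km/s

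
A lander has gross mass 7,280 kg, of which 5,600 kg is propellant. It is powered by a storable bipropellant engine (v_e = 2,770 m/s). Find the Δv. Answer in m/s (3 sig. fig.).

m_f = m₀ − m_prop = 7,280 − 5,600 = 1,680 kg.
Rocket equation: Δv = v_e · ln(m₀/m_f) = 2770.0 × ln(4.333) = 2770.0 × 1.4663 ≈ 4061.8 m/s.

Δv ≈ 4060 m/s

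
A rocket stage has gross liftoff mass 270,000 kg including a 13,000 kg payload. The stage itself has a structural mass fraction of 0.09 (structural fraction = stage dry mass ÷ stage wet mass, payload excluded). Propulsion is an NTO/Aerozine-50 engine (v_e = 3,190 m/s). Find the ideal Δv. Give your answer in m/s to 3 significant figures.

Stage wet mass = m₀ − payload = 270,000 − 13,000 = 257,000 kg.
Stage dry mass = ε × stage wet mass = 0.09 × 257,000 = 23,130 kg.
Burnout mass m_f = stage dry + payload = 23,130 + 13,000 = 36,130 kg.
Δv = v_e · ln(270,000/36,130) = 3190.0 × ln(7.473) = 3190.0 × 2.0113 ≈ 6416 m/s.

Δv ≈ 6420 m/s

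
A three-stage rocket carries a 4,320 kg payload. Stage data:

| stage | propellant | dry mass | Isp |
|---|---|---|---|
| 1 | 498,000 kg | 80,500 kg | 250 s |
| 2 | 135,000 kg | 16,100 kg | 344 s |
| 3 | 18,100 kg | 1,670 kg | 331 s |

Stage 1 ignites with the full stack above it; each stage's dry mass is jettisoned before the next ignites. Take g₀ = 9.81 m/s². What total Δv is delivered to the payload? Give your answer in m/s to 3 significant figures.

Δv ≈ 12100 m/s

Ignition mass of stage 1 = 498,000+80,500 + 135,000+16,100 + 18,100+1,670 + 4,320 = 753,690 kg.
Stage 1: m₀ = 753,690 kg, m_f = 753,690 − 498,000 = 255,690 kg; Δv = 250×9.81×ln(2.948) = 2452.5×1.0810 ≈ 2651 m/s.
Stage 2: m₀ = 175,190 kg, m_f = 175,190 − 135,000 = 40,190 kg; Δv = 344×9.81×ln(4.359) = 3374.6×1.4723 ≈ 4968 m/s.
Stage 3: m₀ = 24,090 kg, m_f = 24,090 − 18,100 = 5,990 kg; Δv = 331×9.81×ln(4.022) = 3247.1×1.3917 ≈ 4519 m/s.
Total Δv = 2651 + 4968 + 4519 = 12138 m/s.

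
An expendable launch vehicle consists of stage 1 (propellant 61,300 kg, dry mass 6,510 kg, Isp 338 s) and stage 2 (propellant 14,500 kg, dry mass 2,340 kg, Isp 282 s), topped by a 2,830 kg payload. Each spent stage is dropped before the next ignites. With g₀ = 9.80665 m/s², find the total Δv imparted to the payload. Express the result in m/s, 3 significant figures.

Δv ≈ 7690 m/s

Ignition mass of stage 1 = 61,300+6,510 + 14,500+2,340 + 2,830 = 87,480 kg.
Stage 1: m₀ = 87,480 kg, m_f = 87,480 − 61,300 = 26,180 kg; Δv = 338×9.80665×ln(3.341) = 3314.6×1.2064 ≈ 3999 m/s.
Stage 2: m₀ = 19,670 kg, m_f = 19,670 − 14,500 = 5,170 kg; Δv = 282×9.80665×ln(3.805) = 2765.5×1.3362 ≈ 3695 m/s.
Total Δv = 3999 + 3695 = 7694 m/s.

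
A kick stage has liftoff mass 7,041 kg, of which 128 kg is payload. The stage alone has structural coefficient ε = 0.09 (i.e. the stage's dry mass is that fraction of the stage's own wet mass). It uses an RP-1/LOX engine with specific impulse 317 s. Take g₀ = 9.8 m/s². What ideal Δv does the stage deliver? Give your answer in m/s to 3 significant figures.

Δv ≈ 6960 m/s

Stage wet mass = m₀ − payload = 7,041 − 128 = 6,913 kg.
Stage dry mass = ε × stage wet mass = 0.09 × 6,913 = 622.17 kg.
Burnout mass m_f = stage dry + payload = 622.17 + 128 = 750.17 kg.
v_e = Isp · g₀ = 317 × 9.8 = 3106.6 m/s.
Using Δv = v_e ln(m₀/m_f): Δv = v_e · ln(7,041/750.17) = 3106.6 × ln(9.386) = 3106.6 × 2.2392 ≈ 6956 m/s.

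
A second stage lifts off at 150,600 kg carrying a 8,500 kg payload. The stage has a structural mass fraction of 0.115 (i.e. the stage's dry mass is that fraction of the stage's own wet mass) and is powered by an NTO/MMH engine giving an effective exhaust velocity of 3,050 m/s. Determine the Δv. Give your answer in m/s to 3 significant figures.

Stage wet mass = m₀ − payload = 150,600 − 8,500 = 142,100 kg.
Stage dry mass = ε × stage wet mass = 0.115 × 142,100 = 16,341.5 kg.
Burnout mass m_f = stage dry + payload = 16,341.5 + 8,500 = 24,841.5 kg.
Using Δv = v_e ln(m₀/m_f): Δv = v_e · ln(150,600/24,841.5) = 3050.0 × ln(6.062) = 3050.0 × 1.8021 ≈ 5496 m/s.

Δv ≈ 5500 m/s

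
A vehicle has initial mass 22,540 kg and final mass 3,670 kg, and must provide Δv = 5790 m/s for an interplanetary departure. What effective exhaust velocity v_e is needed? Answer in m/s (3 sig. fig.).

v_e ≈ 3190 m/s

ln(m₀/m_f) = ln(22540/3670) = ln(6.142) = 1.8151.
v_e = Δv / ln(m₀/m_f) = 5790 / 1.8151 = 3189.9 m/s.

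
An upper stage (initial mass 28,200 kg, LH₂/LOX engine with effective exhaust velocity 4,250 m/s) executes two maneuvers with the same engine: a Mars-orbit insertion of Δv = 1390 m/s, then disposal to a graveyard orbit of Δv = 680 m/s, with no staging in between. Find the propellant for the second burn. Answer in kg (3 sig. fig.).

propellant for the second burn ≈ 3010 kg

After the first burn: m = 28200 × exp(−1390/4250.0) = 28200 × 0.72104 = 20,333.3 kg.
After the second burn: m = 20,333.3 × exp(−680/4250.0) = 20,333.3 × 0.85214 = 17,326.8 kg.
Second-burn propellant = 20,333.3 − 17,326.8 = 3,006.5 kg.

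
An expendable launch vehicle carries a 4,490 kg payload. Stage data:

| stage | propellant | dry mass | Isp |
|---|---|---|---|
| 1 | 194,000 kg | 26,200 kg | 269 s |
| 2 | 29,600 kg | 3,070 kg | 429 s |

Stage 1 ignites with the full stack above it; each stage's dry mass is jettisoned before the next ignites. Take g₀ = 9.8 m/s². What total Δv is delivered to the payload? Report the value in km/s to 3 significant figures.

Ignition mass of stage 1 = 194,000+26,200 + 29,600+3,070 + 4,490 = 257,360 kg.
Stage 1: m₀ = 257,360 kg, m_f = 257,360 − 194,000 = 63,360 kg; Δv = 269×9.8×ln(4.062) = 2636.2×1.4016 ≈ 3695 m/s.
Stage 2: m₀ = 37,160 kg, m_f = 37,160 − 29,600 = 7,560 kg; Δv = 429×9.8×ln(4.915) = 4204.2×1.5924 ≈ 6695 m/s.
Total Δv = 3695 + 6695 = 10390 m/s.

Δv ≈ 10.4 km/s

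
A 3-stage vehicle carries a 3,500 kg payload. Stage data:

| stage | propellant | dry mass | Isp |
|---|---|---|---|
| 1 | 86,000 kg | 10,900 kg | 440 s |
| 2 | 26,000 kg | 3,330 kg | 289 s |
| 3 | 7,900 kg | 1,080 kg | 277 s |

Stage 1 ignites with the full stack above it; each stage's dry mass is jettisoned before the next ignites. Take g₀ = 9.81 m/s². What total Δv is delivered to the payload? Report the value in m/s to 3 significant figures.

Ignition mass of stage 1 = 86,000+10,900 + 26,000+3,330 + 7,900+1,080 + 3,500 = 138,710 kg.
Stage 1: m₀ = 138,710 kg, m_f = 138,710 − 86,000 = 52,710 kg; Δv = 440×9.81×ln(2.632) = 4316.4×0.9676 ≈ 4176 m/s.
Stage 2: m₀ = 41,810 kg, m_f = 41,810 − 26,000 = 15,810 kg; Δv = 289×9.81×ln(2.645) = 2835.1×0.9725 ≈ 2757 m/s.
Stage 3: m₀ = 12,480 kg, m_f = 12,480 − 7,900 = 4,580 kg; Δv = 277×9.81×ln(2.725) = 2717.4×1.0024 ≈ 2724 m/s.
Total Δv = 4176 + 2757 + 2724 = 9657 m/s.

Δv ≈ 9660 m/s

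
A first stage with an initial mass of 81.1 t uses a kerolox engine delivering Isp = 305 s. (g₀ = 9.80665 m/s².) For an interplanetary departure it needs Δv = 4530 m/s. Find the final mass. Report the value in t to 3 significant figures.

final mass ≈ 17.8 t

v_e = Isp · g₀ = 305 × 9.80665 = 2991.0 m/s.
Using Δv = v_e ln(m₀/m_f): m₀/m_f = exp(Δv / v_e) = exp(4530 / 2991.0) = exp(1.5145) = 4.5473.
m_f = m₀ / 4.5473 = 81.1 / 4.5473 = 17.8348 t.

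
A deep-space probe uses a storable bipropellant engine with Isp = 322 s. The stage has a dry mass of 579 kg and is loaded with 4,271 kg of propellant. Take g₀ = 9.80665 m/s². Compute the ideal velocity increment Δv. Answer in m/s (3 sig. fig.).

Δv ≈ 6710 m/s

v_e = Isp · g₀ = 322 × 9.80665 = 3157.7 m/s.
m₀ = m_dry + m_prop = 579 + 4,271 = 4,850 kg.
Δv = v_e · ln(m₀/m_f) = 3157.7 × ln(8.377) = 3157.7 × 2.1254 ≈ 6711.6 m/s.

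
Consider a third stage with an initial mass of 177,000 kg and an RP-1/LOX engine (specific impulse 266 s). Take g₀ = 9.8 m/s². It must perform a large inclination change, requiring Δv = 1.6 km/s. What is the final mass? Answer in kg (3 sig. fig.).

final mass ≈ 95800 kg

v_e = Isp · g₀ = 266 × 9.8 = 2606.8 m/s.
Using Δv = v_e ln(m₀/m_f): m₀/m_f = exp(Δv / v_e) = exp(1600 / 2606.8) = exp(0.6138) = 1.8474.
m_f = m₀ / 1.8474 = 177,000 / 1.8474 = 95,810.3 kg.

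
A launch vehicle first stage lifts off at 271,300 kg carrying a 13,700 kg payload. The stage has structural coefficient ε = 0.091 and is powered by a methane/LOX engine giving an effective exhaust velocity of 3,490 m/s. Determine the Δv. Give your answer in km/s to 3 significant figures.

Δv ≈ 6.94 km/s

Stage wet mass = m₀ − payload = 271,300 − 13,700 = 257,600 kg.
Stage dry mass = ε × stage wet mass = 0.091 × 257,600 = 23,441.6 kg.
Burnout mass m_f = stage dry + payload = 23,441.6 + 13,700 = 37,141.6 kg.
From the ideal rocket equation, Δv = v_e · ln(271,300/37,141.6) = 3490.0 × ln(7.304) = 3490.0 × 1.9885 ≈ 6940 m/s.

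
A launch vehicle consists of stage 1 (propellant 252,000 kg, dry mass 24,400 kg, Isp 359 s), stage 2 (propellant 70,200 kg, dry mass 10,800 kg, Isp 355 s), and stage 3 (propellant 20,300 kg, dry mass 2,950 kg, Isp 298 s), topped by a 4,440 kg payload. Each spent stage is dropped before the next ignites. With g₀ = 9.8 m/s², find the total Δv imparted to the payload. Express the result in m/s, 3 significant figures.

Δv ≈ 11200 m/s

Ignition mass of stage 1 = 252,000+24,400 + 70,200+10,800 + 20,300+2,950 + 4,440 = 385,090 kg.
Stage 1: m₀ = 385,090 kg, m_f = 385,090 − 252,000 = 133,090 kg; Δv = 359×9.8×ln(2.893) = 3518.2×1.0625 ≈ 3738 m/s.
Stage 2: m₀ = 108,690 kg, m_f = 108,690 − 70,200 = 38,490 kg; Δv = 355×9.8×ln(2.824) = 3479.0×1.0381 ≈ 3612 m/s.
Stage 3: m₀ = 27,690 kg, m_f = 27,690 − 20,300 = 7,390 kg; Δv = 298×9.8×ln(3.747) = 2920.4×1.3209 ≈ 3858 m/s.
Total Δv = 3738 + 3612 + 3858 = 11208 m/s.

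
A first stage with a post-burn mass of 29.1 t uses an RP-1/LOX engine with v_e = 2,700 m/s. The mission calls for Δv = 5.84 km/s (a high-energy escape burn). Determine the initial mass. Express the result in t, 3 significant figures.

m₀/m_f = exp(Δv / v_e) = exp(5840 / 2700.0) = exp(2.1630) = 8.6969.
m₀ = m_f × 8.6969 = 29.1 × 8.6969 = 253.08 t.

initial mass ≈ 253 t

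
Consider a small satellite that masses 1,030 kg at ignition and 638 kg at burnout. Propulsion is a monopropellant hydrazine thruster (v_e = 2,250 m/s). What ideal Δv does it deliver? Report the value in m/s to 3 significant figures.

Δv ≈ 1080 m/s

Δv = v_e · ln(m₀/m_f) = 2250.0 × ln(1.614) = 2250.0 × 0.4790 ≈ 1077.7 m/s.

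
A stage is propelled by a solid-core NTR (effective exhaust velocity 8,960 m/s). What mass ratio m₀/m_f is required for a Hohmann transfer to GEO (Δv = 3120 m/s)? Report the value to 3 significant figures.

mass ratio ≈ 1.42

Using Δv = v_e ln(m₀/m_f): m₀/m_f = exp(Δv / v_e) = exp(3120 / 8960.0) = exp(0.3482) = 1.4165.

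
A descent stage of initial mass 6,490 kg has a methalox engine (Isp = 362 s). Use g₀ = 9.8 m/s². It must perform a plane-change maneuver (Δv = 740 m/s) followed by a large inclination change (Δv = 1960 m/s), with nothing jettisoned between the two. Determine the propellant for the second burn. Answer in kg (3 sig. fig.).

propellant for the second burn ≈ 2240 kg

v_e = Isp · g₀ = 362 × 9.8 = 3547.6 m/s.
After the first burn: m = 6490 × exp(−740/3547.6) = 6490 × 0.81173 = 5,268.13 kg.
After the second burn: m = 5,268.13 × exp(−1960/3547.6) = 5,268.13 × 0.57552 = 3,031.91 kg.
Second-burn propellant = 5,268.13 − 3,031.91 = 2,236.22 kg.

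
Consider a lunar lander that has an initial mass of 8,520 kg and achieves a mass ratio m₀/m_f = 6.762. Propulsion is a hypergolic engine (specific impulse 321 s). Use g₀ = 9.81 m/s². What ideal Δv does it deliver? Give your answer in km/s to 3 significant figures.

Δv ≈ 6.02 km/s

v_e = Isp · g₀ = 321 × 9.81 = 3149.0 m/s.
Δv = v_e · ln(6.762) = 3149.0 × 1.9113 ≈ 6018.8 m/s.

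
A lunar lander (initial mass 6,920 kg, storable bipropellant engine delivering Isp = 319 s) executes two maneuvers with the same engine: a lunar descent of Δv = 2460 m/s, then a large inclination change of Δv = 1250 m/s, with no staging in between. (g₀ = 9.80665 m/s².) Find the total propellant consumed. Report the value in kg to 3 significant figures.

v_e = Isp · g₀ = 319 × 9.80665 = 3128.3 m/s.
After the first burn: m = 6920 × exp(−2460/3128.3) = 6920 × 0.45550 = 3,152.06 kg.
After the second burn: m = 3,152.06 × exp(−1250/3128.3) = 3,152.06 × 0.67060 = 2,113.77 kg.
Total propellant = m₀ − m_final = 6920 − 2,113.77 = 4,806.23 kg.

total propellant consumed ≈ 4810 kg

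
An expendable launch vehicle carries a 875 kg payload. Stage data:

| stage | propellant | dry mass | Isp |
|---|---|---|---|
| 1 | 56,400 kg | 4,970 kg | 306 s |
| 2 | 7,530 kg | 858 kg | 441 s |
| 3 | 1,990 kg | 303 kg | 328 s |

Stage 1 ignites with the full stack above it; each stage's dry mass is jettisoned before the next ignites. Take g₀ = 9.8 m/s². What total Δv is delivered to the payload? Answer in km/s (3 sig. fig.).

Δv ≈ 12.2 km/s

Ignition mass of stage 1 = 56,400+4,970 + 7,530+858 + 1,990+303 + 875 = 72,926 kg.
Stage 1: m₀ = 72,926 kg, m_f = 72,926 − 56,400 = 16,526 kg; Δv = 306×9.8×ln(4.413) = 2998.8×1.4845 ≈ 4452 m/s.
Stage 2: m₀ = 11,556 kg, m_f = 11,556 − 7,530 = 4,026 kg; Δv = 441×9.8×ln(2.87) = 4321.8×1.0544 ≈ 4557 m/s.
Stage 3: m₀ = 3,168 kg, m_f = 3,168 − 1,990 = 1,178 kg; Δv = 328×9.8×ln(2.689) = 3214.4×0.9893 ≈ 3180 m/s.
Total Δv = 4452 + 4557 + 3180 = 12189 m/s.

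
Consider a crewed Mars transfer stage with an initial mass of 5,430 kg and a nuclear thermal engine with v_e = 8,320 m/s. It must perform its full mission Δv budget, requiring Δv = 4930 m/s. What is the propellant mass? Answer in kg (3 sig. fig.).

propellant mass ≈ 2430 kg

Using Δv = v_e ln(m₀/m_f): m₀/m_f = exp(Δv / v_e) = exp(4930 / 8320.0) = exp(0.5925) = 1.8086.
m_f = 5,430 / 1.8086 = 3,002.32 kg, so propellant = m₀ − m_f = 5,430 − 3,002.32 = 2,427.68 kg.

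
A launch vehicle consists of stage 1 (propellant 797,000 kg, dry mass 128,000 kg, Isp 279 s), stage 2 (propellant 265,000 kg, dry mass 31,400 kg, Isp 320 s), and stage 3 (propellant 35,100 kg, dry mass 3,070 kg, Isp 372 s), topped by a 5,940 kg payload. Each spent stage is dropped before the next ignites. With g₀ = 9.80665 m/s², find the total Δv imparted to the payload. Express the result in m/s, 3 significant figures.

Ignition mass of stage 1 = 797,000+128,000 + 265,000+31,400 + 35,100+3,070 + 5,940 = 1,265,510 kg.
Stage 1: m₀ = 1,265,510 kg, m_f = 1,265,510 − 797,000 = 468,510 kg; Δv = 279×9.80665×ln(2.701) = 2736.1×0.9937 ≈ 2719 m/s.
Stage 2: m₀ = 340,510 kg, m_f = 340,510 − 265,000 = 75,510 kg; Δv = 320×9.80665×ln(4.509) = 3138.1×1.5062 ≈ 4727 m/s.
Stage 3: m₀ = 44,110 kg, m_f = 44,110 − 35,100 = 9,010 kg; Δv = 372×9.80665×ln(4.896) = 3648.1×1.5884 ≈ 5794 m/s.
Total Δv = 2719 + 4727 + 5794 = 13240 m/s.

Δv ≈ 13200 m/s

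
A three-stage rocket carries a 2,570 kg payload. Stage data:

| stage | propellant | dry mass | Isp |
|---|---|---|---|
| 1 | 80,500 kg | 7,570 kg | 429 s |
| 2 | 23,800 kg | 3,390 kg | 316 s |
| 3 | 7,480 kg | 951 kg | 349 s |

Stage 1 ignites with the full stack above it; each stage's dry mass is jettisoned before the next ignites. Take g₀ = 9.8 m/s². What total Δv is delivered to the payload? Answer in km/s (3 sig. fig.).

Ignition mass of stage 1 = 80,500+7,570 + 23,800+3,390 + 7,480+951 + 2,570 = 126,261 kg.
Stage 1: m₀ = 126,261 kg, m_f = 126,261 − 80,500 = 45,761 kg; Δv = 429×9.8×ln(2.759) = 4204.2×1.0149 ≈ 4267 m/s.
Stage 2: m₀ = 38,191 kg, m_f = 38,191 − 23,800 = 14,391 kg; Δv = 316×9.8×ln(2.654) = 3096.8×0.9760 ≈ 3022 m/s.
Stage 3: m₀ = 11,001 kg, m_f = 11,001 − 7,480 = 3,521 kg; Δv = 349×9.8×ln(3.124) = 3420.2×1.1392 ≈ 3896 m/s.
Total Δv = 4267 + 3022 + 3896 = 11185 m/s.

Δv ≈ 11.2 km/s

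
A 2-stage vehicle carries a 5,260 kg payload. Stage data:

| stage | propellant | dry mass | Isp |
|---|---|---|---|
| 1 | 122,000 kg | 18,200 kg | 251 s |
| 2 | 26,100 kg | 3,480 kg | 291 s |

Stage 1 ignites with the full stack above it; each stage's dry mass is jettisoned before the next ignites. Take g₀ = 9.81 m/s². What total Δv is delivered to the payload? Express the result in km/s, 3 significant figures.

Δv ≈ 6.89 km/s

Ignition mass of stage 1 = 122,000+18,200 + 26,100+3,480 + 5,260 = 175,040 kg.
Stage 1: m₀ = 175,040 kg, m_f = 175,040 − 122,000 = 53,040 kg; Δv = 251×9.81×ln(3.3) = 2462.3×1.1940 ≈ 2940 m/s.
Stage 2: m₀ = 34,840 kg, m_f = 34,840 − 26,100 = 8,740 kg; Δv = 291×9.81×ln(3.986) = 2854.7×1.3829 ≈ 3948 m/s.
Total Δv = 2940 + 3948 = 6888 m/s.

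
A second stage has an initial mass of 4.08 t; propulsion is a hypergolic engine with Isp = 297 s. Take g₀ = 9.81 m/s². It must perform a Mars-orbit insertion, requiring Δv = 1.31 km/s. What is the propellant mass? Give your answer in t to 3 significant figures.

propellant mass ≈ 1.48 t

v_e = Isp · g₀ = 297 × 9.81 = 2913.6 m/s.
m₀/m_f = exp(Δv / v_e) = exp(1310 / 2913.6) = exp(0.4496) = 1.5677.
m_f = 4.08 / 1.5677 = 2.60254 t, so propellant = m₀ − m_f = 4.08 − 2.60254 = 1.47746 t.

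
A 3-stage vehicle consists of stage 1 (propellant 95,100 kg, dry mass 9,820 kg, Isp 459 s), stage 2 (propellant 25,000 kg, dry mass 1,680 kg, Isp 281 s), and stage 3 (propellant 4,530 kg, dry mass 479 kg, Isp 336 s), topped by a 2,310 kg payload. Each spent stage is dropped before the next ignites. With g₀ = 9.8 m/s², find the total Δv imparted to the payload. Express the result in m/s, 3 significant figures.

Ignition mass of stage 1 = 95,100+9,820 + 25,000+1,680 + 4,530+479 + 2,310 = 138,919 kg.
Stage 1: m₀ = 138,919 kg, m_f = 138,919 − 95,100 = 43,819 kg; Δv = 459×9.8×ln(3.17) = 4498.2×1.1538 ≈ 5190 m/s.
Stage 2: m₀ = 33,999 kg, m_f = 33,999 − 25,000 = 8,999 kg; Δv = 281×9.8×ln(3.778) = 2753.8×1.3292 ≈ 3660 m/s.
Stage 3: m₀ = 7,319 kg, m_f = 7,319 − 4,530 = 2,789 kg; Δv = 336×9.8×ln(2.624) = 3292.8×0.9648 ≈ 3177 m/s.
Total Δv = 5190 + 3660 + 3177 = 12027 m/s.

Δv ≈ 12000 m/s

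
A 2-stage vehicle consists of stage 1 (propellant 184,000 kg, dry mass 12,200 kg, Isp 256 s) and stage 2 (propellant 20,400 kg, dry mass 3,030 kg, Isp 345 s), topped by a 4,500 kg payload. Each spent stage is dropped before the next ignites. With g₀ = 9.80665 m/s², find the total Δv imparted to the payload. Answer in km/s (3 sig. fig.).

Ignition mass of stage 1 = 184,000+12,200 + 20,400+3,030 + 4,500 = 224,130 kg.
Stage 1: m₀ = 224,130 kg, m_f = 224,130 − 184,000 = 40,130 kg; Δv = 256×9.80665×ln(5.585) = 2510.5×1.7201 ≈ 4318 m/s.
Stage 2: m₀ = 27,930 kg, m_f = 27,930 − 20,400 = 7,530 kg; Δv = 345×9.80665×ln(3.709) = 3383.3×1.3108 ≈ 4435 m/s.
Total Δv = 4318 + 4435 = 8753 m/s.

Δv ≈ 8.75 km/s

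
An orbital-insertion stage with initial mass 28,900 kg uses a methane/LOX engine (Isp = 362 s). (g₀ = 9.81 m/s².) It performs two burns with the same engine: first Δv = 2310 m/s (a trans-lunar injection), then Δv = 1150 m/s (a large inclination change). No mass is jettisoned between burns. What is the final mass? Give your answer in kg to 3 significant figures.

v_e = Isp · g₀ = 362 × 9.81 = 3551.2 m/s.
After the first burn: m = 28900 × exp(−2310/3551.2) = 28900 × 0.52179 = 15,079.7 kg.
After the second burn: m = 15,079.7 × exp(−1150/3551.2) = 15,079.7 × 0.72337 = 10,908.2 kg.

final mass ≈ 10900 kg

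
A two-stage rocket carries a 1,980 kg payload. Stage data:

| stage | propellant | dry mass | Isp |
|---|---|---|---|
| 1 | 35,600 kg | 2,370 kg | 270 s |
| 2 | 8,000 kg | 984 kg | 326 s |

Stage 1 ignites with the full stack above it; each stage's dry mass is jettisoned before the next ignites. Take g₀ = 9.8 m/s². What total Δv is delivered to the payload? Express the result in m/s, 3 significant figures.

Δv ≈ 7620 m/s

Ignition mass of stage 1 = 35,600+2,370 + 8,000+984 + 1,980 = 48,934 kg.
Stage 1: m₀ = 48,934 kg, m_f = 48,934 − 35,600 = 13,334 kg; Δv = 270×9.8×ln(3.67) = 2646.0×1.3002 ≈ 3440 m/s.
Stage 2: m₀ = 10,964 kg, m_f = 10,964 − 8,000 = 2,964 kg; Δv = 326×9.8×ln(3.699) = 3194.8×1.3081 ≈ 4179 m/s.
Total Δv = 3440 + 4179 = 7619 m/s.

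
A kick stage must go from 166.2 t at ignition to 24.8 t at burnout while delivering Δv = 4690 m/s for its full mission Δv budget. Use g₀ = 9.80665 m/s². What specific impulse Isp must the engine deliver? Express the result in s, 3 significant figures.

ln(m₀/m_f) = ln(166200/24800) = ln(6.702) = 1.9023.
From the ideal rocket equation, v_e = Δv / ln(m₀/m_f) = 4690 / 1.9023 = 2465.4 m/s.
Isp = v_e / g₀ = 2465.4 / 9.80665 = 251.4 s.

Isp ≈ 251 s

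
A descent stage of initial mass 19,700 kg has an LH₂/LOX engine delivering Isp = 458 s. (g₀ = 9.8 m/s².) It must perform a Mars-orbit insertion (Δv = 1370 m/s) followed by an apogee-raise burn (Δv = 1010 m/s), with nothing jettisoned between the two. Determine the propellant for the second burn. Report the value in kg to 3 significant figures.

v_e = Isp · g₀ = 458 × 9.8 = 4488.4 m/s.
After the first burn: m = 19700 × exp(−1370/4488.4) = 19700 × 0.73695 = 14,517.9 kg.
After the second burn: m = 14,517.9 × exp(−1010/4488.4) = 14,517.9 × 0.79850 = 11,592.5 kg.
Second-burn propellant = 14,517.9 − 11,592.5 = 2,925.4 kg.

propellant for the second burn ≈ 2930 kg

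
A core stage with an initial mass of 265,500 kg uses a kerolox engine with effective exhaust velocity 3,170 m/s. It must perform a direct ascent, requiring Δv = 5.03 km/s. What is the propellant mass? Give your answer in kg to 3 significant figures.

propellant mass ≈ 211000 kg

From the ideal rocket equation, m₀/m_f = exp(Δv / v_e) = exp(5030 / 3170.0) = exp(1.5868) = 4.8878.
m_f = 265,500 / 4.8878 = 54,318.9 kg, so propellant = m₀ − m_f = 265,500 − 54,318.9 = 211,181.1 kg.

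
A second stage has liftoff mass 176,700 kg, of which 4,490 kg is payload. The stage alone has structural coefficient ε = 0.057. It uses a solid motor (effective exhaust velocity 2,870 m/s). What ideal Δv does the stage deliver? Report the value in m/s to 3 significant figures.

Δv ≈ 7210 m/s

Stage wet mass = m₀ − payload = 176,700 − 4,490 = 172,210 kg.
Stage dry mass = ε × stage wet mass = 0.057 × 172,210 = 9,815.97 kg.
Burnout mass m_f = stage dry + payload = 9,815.97 + 4,490 = 14,305.97 kg.
Δv = v_e · ln(176,700/14,305.97) = 2870.0 × ln(12.35) = 2870.0 × 2.5138 ≈ 7215 m/s.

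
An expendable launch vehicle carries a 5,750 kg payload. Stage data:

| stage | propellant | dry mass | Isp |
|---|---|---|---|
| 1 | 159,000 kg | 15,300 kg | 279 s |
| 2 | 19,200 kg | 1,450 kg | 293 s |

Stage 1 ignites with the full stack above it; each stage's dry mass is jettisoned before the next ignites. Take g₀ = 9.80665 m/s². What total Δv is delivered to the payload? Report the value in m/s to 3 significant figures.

Ignition mass of stage 1 = 159,000+15,300 + 19,200+1,450 + 5,750 = 200,700 kg.
Stage 1: m₀ = 200,700 kg, m_f = 200,700 − 159,000 = 41,700 kg; Δv = 279×9.80665×ln(4.813) = 2736.1×1.5713 ≈ 4299 m/s.
Stage 2: m₀ = 26,400 kg, m_f = 26,400 − 19,200 = 7,200 kg; Δv = 293×9.80665×ln(3.667) = 2873.3×1.2993 ≈ 3733 m/s.
Total Δv = 4299 + 3733 = 8032 m/s.

Δv ≈ 8030 m/s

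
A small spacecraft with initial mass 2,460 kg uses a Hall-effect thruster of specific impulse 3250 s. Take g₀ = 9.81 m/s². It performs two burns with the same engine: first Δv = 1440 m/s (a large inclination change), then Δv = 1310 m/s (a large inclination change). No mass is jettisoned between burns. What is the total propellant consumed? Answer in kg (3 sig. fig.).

total propellant consumed ≈ 203 kg

v_e = Isp · g₀ = 3250 × 9.81 = 31882.5 m/s.
After the first burn: m = 2460 × exp(−1440/31882.5) = 2460 × 0.95584 = 2,351.37 kg.
After the second burn: m = 2,351.37 × exp(−1310/31882.5) = 2,351.37 × 0.95974 = 2,256.7 kg.
Total propellant = m₀ − m_final = 2460 − 2,256.7 = 203.3 kg.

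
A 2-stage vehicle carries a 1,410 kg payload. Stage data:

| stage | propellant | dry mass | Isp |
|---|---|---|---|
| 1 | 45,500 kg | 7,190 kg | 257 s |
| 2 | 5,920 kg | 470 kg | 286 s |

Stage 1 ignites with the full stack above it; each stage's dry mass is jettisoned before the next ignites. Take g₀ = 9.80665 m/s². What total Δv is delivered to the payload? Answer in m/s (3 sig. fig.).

Ignition mass of stage 1 = 45,500+7,190 + 5,920+470 + 1,410 = 60,490 kg.
Stage 1: m₀ = 60,490 kg, m_f = 60,490 − 45,500 = 14,990 kg; Δv = 257×9.80665×ln(4.035) = 2520.3×1.3951 ≈ 3516 m/s.
Stage 2: m₀ = 7,800 kg, m_f = 7,800 − 5,920 = 1,880 kg; Δv = 286×9.80665×ln(4.149) = 2804.7×1.4229 ≈ 3991 m/s.
Total Δv = 3516 + 3991 = 7507 m/s.

Δv ≈ 7510 m/s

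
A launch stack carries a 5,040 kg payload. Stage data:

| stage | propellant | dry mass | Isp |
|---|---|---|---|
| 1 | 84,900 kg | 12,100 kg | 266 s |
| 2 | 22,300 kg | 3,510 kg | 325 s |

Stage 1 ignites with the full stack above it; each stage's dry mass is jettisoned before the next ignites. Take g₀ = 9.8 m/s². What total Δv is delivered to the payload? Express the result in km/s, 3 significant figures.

Δv ≈ 6.93 km/s

Ignition mass of stage 1 = 84,900+12,100 + 22,300+3,510 + 5,040 = 127,850 kg.
Stage 1: m₀ = 127,850 kg, m_f = 127,850 − 84,900 = 42,950 kg; Δv = 266×9.8×ln(2.977) = 2606.8×1.0908 ≈ 2844 m/s.
Stage 2: m₀ = 30,850 kg, m_f = 30,850 − 22,300 = 8,550 kg; Δv = 325×9.8×ln(3.608) = 3185.0×1.2832 ≈ 4087 m/s.
Total Δv = 2844 + 4087 = 6931 m/s.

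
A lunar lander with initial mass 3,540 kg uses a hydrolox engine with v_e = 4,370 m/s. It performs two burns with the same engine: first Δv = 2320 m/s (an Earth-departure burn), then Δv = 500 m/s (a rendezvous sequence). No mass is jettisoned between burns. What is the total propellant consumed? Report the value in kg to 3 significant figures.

After the first burn: m = 3540 × exp(−2320/4370.0) = 3540 × 0.58808 = 2,081.8 kg.
After the second burn: m = 2,081.8 × exp(−500/4370.0) = 2,081.8 × 0.89189 = 1,856.74 kg.
Total propellant = m₀ − m_final = 3540 − 1,856.74 = 1,683.26 kg.

total propellant consumed ≈ 1680 kg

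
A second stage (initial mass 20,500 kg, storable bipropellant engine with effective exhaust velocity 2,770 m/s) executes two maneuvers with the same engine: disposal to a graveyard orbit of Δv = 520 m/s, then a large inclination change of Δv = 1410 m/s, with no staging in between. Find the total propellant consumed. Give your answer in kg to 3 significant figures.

After the first burn: m = 20500 × exp(−520/2770.0) = 20500 × 0.82884 = 16,991.2 kg.
After the second burn: m = 16,991.2 × exp(−1410/2770.0) = 16,991.2 × 0.60108 = 10,213.1 kg.
Total propellant = m₀ − m_final = 20500 − 10,213.1 = 10,286.9 kg.

total propellant consumed ≈ 10300 kg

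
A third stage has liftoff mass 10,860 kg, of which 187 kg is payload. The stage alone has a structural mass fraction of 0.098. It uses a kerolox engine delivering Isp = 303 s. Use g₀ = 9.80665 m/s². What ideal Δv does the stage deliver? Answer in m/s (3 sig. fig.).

Δv ≈ 6460 m/s

Stage wet mass = m₀ − payload = 10,860 − 187 = 10,673 kg.
Stage dry mass = ε × stage wet mass = 0.098 × 10,673 = 1,045.95 kg.
Burnout mass m_f = stage dry + payload = 1,045.95 + 187 = 1,232.95 kg.
v_e = Isp · g₀ = 303 × 9.80665 = 2971.4 m/s.
Δv = v_e · ln(10,860/1,232.95) = 2971.4 × ln(8.808) = 2971.4 × 2.1757 ≈ 6465 m/s.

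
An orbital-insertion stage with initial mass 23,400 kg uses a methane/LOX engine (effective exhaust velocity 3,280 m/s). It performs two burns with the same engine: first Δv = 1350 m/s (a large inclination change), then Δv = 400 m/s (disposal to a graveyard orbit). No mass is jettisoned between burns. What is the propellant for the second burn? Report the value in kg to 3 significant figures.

After the first burn: m = 23400 × exp(−1350/3280.0) = 23400 × 0.66260 = 15,504.8 kg.
After the second burn: m = 15,504.8 × exp(−400/3280.0) = 15,504.8 × 0.88519 = 13,724.7 kg.
Second-burn propellant = 15,504.8 − 13,724.7 = 1,780.1 kg.

propellant for the second burn ≈ 1780 kg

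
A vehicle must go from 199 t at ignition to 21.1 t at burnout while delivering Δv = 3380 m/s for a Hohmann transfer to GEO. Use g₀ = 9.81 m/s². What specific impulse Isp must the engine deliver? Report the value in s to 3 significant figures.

Isp ≈ 154 s

ln(m₀/m_f) = ln(199000/21100) = ln(9.431) = 2.2440.
v_e = Δv / ln(m₀/m_f) = 3380 / 2.2440 = 1506.2 m/s.
Isp = v_e / g₀ = 1506.2 / 9.81 = 153.5 s.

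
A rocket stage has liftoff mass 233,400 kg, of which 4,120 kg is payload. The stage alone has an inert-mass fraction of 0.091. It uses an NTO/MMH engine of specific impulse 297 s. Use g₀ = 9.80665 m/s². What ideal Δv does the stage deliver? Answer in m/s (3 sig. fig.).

Stage wet mass = m₀ − payload = 233,400 − 4,120 = 229,280 kg.
Stage dry mass = ε × stage wet mass = 0.091 × 229,280 = 20,864.5 kg.
Burnout mass m_f = stage dry + payload = 20,864.5 + 4,120 = 24,984.5 kg.
v_e = Isp · g₀ = 297 × 9.80665 = 2912.6 m/s.
Rocket equation: Δv = v_e · ln(233,400/24,984.5) = 2912.6 × ln(9.342) = 2912.6 × 2.2345 ≈ 6508 m/s.

Δv ≈ 6510 m/s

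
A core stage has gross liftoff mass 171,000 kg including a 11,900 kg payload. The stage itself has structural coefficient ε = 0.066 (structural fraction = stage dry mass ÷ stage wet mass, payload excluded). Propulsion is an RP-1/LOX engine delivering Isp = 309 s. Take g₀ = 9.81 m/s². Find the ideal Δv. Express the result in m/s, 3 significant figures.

Δv ≈ 6160 m/s

Stage wet mass = m₀ − payload = 171,000 − 11,900 = 159,100 kg.
Stage dry mass = ε × stage wet mass = 0.066 × 159,100 = 10,500.6 kg.
Burnout mass m_f = stage dry + payload = 10,500.6 + 11,900 = 22,400.6 kg.
v_e = Isp · g₀ = 309 × 9.81 = 3031.3 m/s.
By the Tsiolkovsky rocket equation, Δv = v_e · ln(171,000/22,400.6) = 3031.3 × ln(7.634) = 3031.3 × 2.0326 ≈ 6161 m/s.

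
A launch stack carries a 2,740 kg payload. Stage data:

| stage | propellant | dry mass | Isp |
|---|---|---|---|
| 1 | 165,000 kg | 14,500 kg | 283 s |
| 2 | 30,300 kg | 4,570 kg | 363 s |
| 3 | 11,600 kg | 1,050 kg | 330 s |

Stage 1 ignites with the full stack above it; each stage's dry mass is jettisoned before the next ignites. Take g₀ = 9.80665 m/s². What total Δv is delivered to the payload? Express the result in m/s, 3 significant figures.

Δv ≈ 11300 m/s

Ignition mass of stage 1 = 165,000+14,500 + 30,300+4,570 + 11,600+1,050 + 2,740 = 229,760 kg.
Stage 1: m₀ = 229,760 kg, m_f = 229,760 − 165,000 = 64,760 kg; Δv = 283×9.80665×ln(3.548) = 2775.3×1.2663 ≈ 3514 m/s.
Stage 2: m₀ = 50,260 kg, m_f = 50,260 − 30,300 = 19,960 kg; Δv = 363×9.80665×ln(2.518) = 3559.8×0.9235 ≈ 3287 m/s.
Stage 3: m₀ = 15,390 kg, m_f = 15,390 − 11,600 = 3,790 kg; Δv = 330×9.80665×ln(4.061) = 3236.2×1.4014 ≈ 4535 m/s.
Total Δv = 3514 + 3287 + 4535 = 11336 m/s.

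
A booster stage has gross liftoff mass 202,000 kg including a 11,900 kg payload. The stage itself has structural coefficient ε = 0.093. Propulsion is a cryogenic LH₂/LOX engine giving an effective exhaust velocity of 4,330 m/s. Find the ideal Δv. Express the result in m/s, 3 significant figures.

Δv ≈ 8320 m/s

Stage wet mass = m₀ − payload = 202,000 − 11,900 = 190,100 kg.
Stage dry mass = ε × stage wet mass = 0.093 × 190,100 = 17,679.3 kg.
Burnout mass m_f = stage dry + payload = 17,679.3 + 11,900 = 29,579.3 kg.
By the Tsiolkovsky rocket equation, Δv = v_e · ln(202,000/29,579.3) = 4330.0 × ln(6.829) = 4330.0 × 1.9212 ≈ 8319 m/s.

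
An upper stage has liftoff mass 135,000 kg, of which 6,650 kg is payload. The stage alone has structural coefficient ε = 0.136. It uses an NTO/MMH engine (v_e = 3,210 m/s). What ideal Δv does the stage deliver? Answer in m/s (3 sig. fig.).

Stage wet mass = m₀ − payload = 135,000 − 6,650 = 128,350 kg.
Stage dry mass = ε × stage wet mass = 0.136 × 128,350 = 17,455.6 kg.
Burnout mass m_f = stage dry + payload = 17,455.6 + 6,650 = 24,105.6 kg.
Rocket equation: Δv = v_e · ln(135,000/24,105.6) = 3210.0 × ln(5.6) = 3210.0 × 1.7228 ≈ 5530 m/s.

Δv ≈ 5530 m/s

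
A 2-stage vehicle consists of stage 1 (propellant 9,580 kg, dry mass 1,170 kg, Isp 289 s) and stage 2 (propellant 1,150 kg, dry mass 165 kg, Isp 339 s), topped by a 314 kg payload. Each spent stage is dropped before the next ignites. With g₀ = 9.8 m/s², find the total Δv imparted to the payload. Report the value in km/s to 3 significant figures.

Δv ≈ 8.28 km/s

Ignition mass of stage 1 = 9,580+1,170 + 1,150+165 + 314 = 12,379 kg.
Stage 1: m₀ = 12,379 kg, m_f = 12,379 − 9,580 = 2,799 kg; Δv = 289×9.8×ln(4.423) = 2832.2×1.4867 ≈ 4211 m/s.
Stage 2: m₀ = 1,629 kg, m_f = 1,629 − 1,150 = 479 kg; Δv = 339×9.8×ln(3.401) = 3322.2×1.2240 ≈ 4066 m/s.
Total Δv = 4211 + 4066 = 8277 m/s.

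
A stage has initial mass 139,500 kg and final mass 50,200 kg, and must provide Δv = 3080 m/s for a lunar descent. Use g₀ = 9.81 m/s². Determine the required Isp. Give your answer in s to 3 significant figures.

ln(m₀/m_f) = ln(139500/50200) = ln(2.779) = 1.0220.
By the Tsiolkovsky rocket equation, v_e = Δv / ln(m₀/m_f) = 3080 / 1.0220 = 3013.6 m/s.
Isp = v_e / g₀ = 3013.6 / 9.81 = 307.2 s.

Isp ≈ 307 s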